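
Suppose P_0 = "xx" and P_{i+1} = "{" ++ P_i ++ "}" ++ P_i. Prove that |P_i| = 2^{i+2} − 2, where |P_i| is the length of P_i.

Base case: |P_0| = 2, and 2^{0+2} − 2 = 2.
Assume |P_j| = 2^{j+2} − 2.
Then |P_{j+1}| = 1 + |P_j| + 1 + |P_j| = 2|P_j| + 2 = 2(2^{j+2} − 2) + 2 = 2^{j+3} − 4 + 2 = 2^{j+3} − 2.
So the formula holds for j+1, and by induction |P_i| = 2^{i+2} − 2 for all i ≥ 0.

|P_i| = 2^{i+2} − 2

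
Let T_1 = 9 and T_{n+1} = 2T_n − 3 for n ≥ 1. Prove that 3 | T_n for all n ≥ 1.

Base case: T_1 = 9 = 3·3, so 3 | T_1.
Assume 3 | T_r, so T_r = 3t for some integer t.
Then T_{r+1} = 2T_r − 3 = 2·(3t) − 3 = 3(2t − 1), so 3 | T_{r+1}.
So the property holds for r+1, and by induction 3 | T_n for all n ≥ 1.

3 | T_n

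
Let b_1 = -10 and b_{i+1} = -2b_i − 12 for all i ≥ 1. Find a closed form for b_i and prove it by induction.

Claim: b_i = 3·(-2)^i − 4.

Base case: b_1 = -10, and 3·(-2)^1 − 4 = -6 − 4 = -10.
Assume b_k = 3·(-2)^k − 4 for some k ≥ 1.
Then b_{k+1} = -2b_k − 12 = -2·(3·(-2)^k − 4) − 12 = -6·(-2)^k + 8 − 12 = 3·(-2)^{k+1} − 4.
Hence b_i = 3·(-2)^i − 4 for every i ≥ 1, by induction.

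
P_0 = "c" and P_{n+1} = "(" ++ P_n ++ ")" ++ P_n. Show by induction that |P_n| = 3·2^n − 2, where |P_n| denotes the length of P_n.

Base case: |P_0| = 1, and 3·2^0 − 2 = 1.
Assume |P_k| = 3·2^k − 2.
Then |P_{k+1}| = 1 + |P_k| + 1 + |P_k| = 2|P_k| + 2 = 2(3·2^k − 2) + 2 = 3·2^{k+1} − 4 + 2 = 3·2^{k+1} − 2.
This completes the inductive step, so |P_n| = 3·2^n − 2 for all n ≥ 0.

|P_n| = 3·2^n − 2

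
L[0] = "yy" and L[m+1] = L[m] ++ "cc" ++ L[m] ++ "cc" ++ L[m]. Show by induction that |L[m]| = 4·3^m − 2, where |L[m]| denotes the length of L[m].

Base case: |L[0]| = 2, and 4·3^0 − 2 = 2.
Assume |L[r]| = 4·3^r − 2.
Then |L[r+1]| = 3|L[r]| + 4 = 3(4·3^r − 2) + 4 = 4·3^{r+1} − 6 + 4 = 4·3^{r+1} − 2.
So the formula holds for r+1, and by induction |L[m]| = 4·3^m − 2 for all m ≥ 0.

|L[m]| = 4·3^m − 2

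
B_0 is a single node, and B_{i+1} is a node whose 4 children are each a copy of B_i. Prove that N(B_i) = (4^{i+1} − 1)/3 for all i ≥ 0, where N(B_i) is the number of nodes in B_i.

Base case: N(B_0) = 1, and (4^{0+1} − 1)/3 = 1.
Assume N(B_m) = (4^{m+1} − 1)/3.
Then N(B_{m+1}) = 1 + 4N(B_m) = 1 + 4·(4^{m+1} − 1)/3 = 1 + (4^{m+2} − 4)/3 = (3 + 4^{m+2} − 4)/3 = (4^{m+2} − 1)/3.
So the formula holds for m+1, and by induction N(B_i) = (4^{i+1} − 1)/3 for all i ≥ 0.

N(B_i) = (4^{i+1} − 1)/3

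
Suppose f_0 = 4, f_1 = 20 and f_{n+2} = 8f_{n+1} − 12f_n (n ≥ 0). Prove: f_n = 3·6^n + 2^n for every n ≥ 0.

Base cases: f_0 = 4 and 3·6^0 + 2^0 = 4; f_1 = 20 and 3·6^1 + 2^1 = 20.
Assume f_j = 3·6^j + 2^j for all 0 ≤ j ≤ m, where m ≥ 1.
Then f_{m+1} = 8f_m − 12f_{m−1} = 8·(3·6^m + 2^m) − 12·(3·6^{m−1} + 2^{m−1}) = 3·(8·6 − 12)6^{m−1} + (8·2 − 12)2^{m−1} = 108·6^{m−1} + 4·2^{m−1} = 3·6^{m+1} + 2^{m+1}.
So the formula holds for m+1, and by strong induction f_n = 3·6^n + 2^n for all n ≥ 0.

f_n = 3·6^n + 2^n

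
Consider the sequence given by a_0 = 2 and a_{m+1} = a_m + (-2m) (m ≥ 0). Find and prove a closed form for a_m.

Claim: a_m = -m^2 + m + 2.

Base case: a_0 = 2, and -0^2 + 0 + 2 = 2.
Assume a_j = -j^2 + j + 2.
Then a_{j+1} = a_j + (-2j) = (-j^2 + j + 2) + (-2j) = -j^2 − j + 2,
and -(j+1)^2 + (j+1) + 2 = -j^2 − j + 2.
Hence a_m = -m^2 + m + 2 for every m ≥ 0, by induction.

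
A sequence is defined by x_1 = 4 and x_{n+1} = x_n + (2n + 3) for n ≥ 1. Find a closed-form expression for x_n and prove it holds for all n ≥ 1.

Claim: x_n = n^2 + 2n + 1.

Base case: x_1 = 4, and 1^2 + 2·1 + 1 = 4.
Assume x_j = j^2 + 2j + 1.
Then x_{j+1} = x_j + (2j + 3) = (j^2 + 2j + 1) + (2j + 3) = j^2 + 4j + 4,
and (j+1)^2 + 2·(j+1) + 1 = j^2 + 4j + 4.
By induction, x_n = n^2 + 2n + 1 for all n ≥ 1.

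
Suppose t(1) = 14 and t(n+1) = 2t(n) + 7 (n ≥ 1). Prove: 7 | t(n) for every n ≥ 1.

Base case: t(1) = 14 = 7·2, so 7 | t(1).
Assume 7 | t(r), so t(r) = 7s for some integer s.
Then t(r+1) = 2t(r) + 7 = 2·(7s) + 7 = 7(2s + 1), so 7 | t(r+1).
By induction, 7 | t(n) for all n ≥ 1.

7 | t(n)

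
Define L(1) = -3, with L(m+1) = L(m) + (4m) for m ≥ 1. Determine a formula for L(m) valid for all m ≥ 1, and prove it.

Claim: L(m) = 2m^2 − 2m − 3.

Base case: L(1) = -3, and 2·1^2 − 2·1 − 3 = -3.
Assume L(j) = 2j^2 − 2j − 3.
Then L(j+1) = L(j) + (4j) = (2j^2 − 2j − 3) + (4j) = 2j^2 + 2j − 3,
and 2·(j+1)^2 − 2·(j+1) − 3 = 2j^2 + 2j − 3.
Hence L(m) = 2m^2 − 2m − 3 for every m ≥ 1, by induction.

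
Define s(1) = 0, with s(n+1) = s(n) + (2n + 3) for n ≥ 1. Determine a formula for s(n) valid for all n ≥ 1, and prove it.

Claim: s(n) = n^2 + 2n − 3.

Base case: s(1) = 0, and 1^2 + 2·1 − 3 = 0.
Assume s(k) = k^2 + 2k − 3.
Then s(k+1) = s(k) + (2k + 3) = (k^2 + 2k − 3) + (2k + 3) = k^2 + 4k,
and (k+1)^2 + 2·(k+1) − 3 = k^2 + 4k.
By induction, s(n) = n^2 + 2n − 3 for all n ≥ 1.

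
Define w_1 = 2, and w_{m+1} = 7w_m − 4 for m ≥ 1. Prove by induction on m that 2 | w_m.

Base case: w_1 = 2 = 2·1, so 2 | w_1.
Assume 2 | w_j, so w_j = 2t for some integer t.
Then w_{j+1} = 7w_j − 4 = 7·(2t) − 4 = 2(7t − 2), so 2 | w_{j+1}.
Hence 2 | w_m for every m ≥ 1, by induction.

2 | w_m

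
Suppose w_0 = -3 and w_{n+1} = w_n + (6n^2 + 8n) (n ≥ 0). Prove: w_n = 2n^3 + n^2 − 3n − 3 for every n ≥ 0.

Base case: w_0 = -3, and 2·0^3 + 0^2 − 3·0 − 3 = -3.
Assume w_j = 2j^3 + j^2 − 3j − 3.
Then w_{j+1} = w_j + (6j^2 + 8j) = (2j^3 + j^2 − 3j − 3) + (6j^2 + 8j) = 2j^3 + 7j^2 + 5j − 3,
and 2·(j+1)^3 + (j+1)^2 − 3·(j+1) − 3 = 2j^3 + 7j^2 + 5j − 3.
By induction, w_n = 2n^3 + n^2 − 3n − 3 for all n ≥ 0.

w_n = 2n^3 + n^2 − 3n − 3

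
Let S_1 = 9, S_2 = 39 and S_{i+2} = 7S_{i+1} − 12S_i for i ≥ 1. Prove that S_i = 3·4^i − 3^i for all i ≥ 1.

Base cases: S_1 = 9 and 3·4^1 − 3^1 = 9; S_2 = 39 and 3·4^2 − 3^2 = 39.
Assume S_j = 3·4^j − 3^j for all 1 ≤ j ≤ k, where k ≥ 2.
Then S_{k+1} = 7S_k − 12S_{k−1} = 7·(3·4^k − 3^k) − 12·(3·4^{k−1} − 3^{k−1}) = 3·(7·4 − 12)4^{k−1} − (7·3 − 12)3^{k−1} = 48·4^{k−1} − 9·3^{k−1} = 3·4^{k+1} − 3^{k+1}.
This completes the inductive step, so S_i = 3·4^i − 3^i for all i ≥ 1.

S_i = 3·4^i − 3^i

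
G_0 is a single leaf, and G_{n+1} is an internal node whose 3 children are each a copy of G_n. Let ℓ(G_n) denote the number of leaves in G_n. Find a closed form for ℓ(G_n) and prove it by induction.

Claim: ℓ(G_n) = 3^n.

Base case: ℓ(G_0) = 1, and 3^0 = 1.
Assume ℓ(G_k) = 3^k.
Then ℓ(G_{k+1}) = 3·ℓ(G_k) = 3·3^k = 3^{k+1}.
Hence ℓ(G_n) = 3^n for every n ≥ 0, by induction.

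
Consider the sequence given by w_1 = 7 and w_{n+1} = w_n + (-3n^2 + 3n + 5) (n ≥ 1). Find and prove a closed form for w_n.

Claim: w_n = -n^3 + 3n^2 + 3n + 2.

Base case: w_1 = 7, and -1^3 + 3·1^2 + 3·1 + 2 = 7.
Assume w_j = -j^3 + 3j^2 + 3j + 2.
Then w_{j+1} = w_j + (-3j^2 + 3j + 5) = (-j^3 + 3j^2 + 3j + 2) + (-3j^2 + 3j + 5) = -j^3 + 6j + 7,
and -(j+1)^3 + 3·(j+1)^2 + 3·(j+1) + 2 = -j^3 + 6j + 7.
Hence w_n = -n^3 + 3n^2 + 3n + 2 for every n ≥ 1, by induction.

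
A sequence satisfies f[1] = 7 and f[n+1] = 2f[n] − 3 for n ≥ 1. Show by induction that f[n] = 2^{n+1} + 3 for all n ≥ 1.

Base case: f[1] = 7, and 2^{1+1} + 3 = 4 + 3 = 7.
Assume f[r] = 2^{r+1} + 3 for some r ≥ 1.
Then f[r+1] = 2f[r] − 3 = 2·(2^{r+1} + 3) − 3 = 2^{r+2} + 6 − 3 = 2^{r+2} + 3.
This completes the inductive step, so f[n] = 2^{n+1} + 3 for all n ≥ 1.

f[n] = 2^{n+1} + 3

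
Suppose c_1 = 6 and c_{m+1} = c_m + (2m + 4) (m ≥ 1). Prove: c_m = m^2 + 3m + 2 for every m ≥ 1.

Base case: c_1 = 6, and 1^2 + 3·1 + 2 = 6.
Assume c_j = j^2 + 3j + 2.
Then c_{j+1} = c_j + (2j + 4) = (j^2 + 3j + 2) + (2j + 4) = j^2 + 5j + 6,
and (j+1)^2 + 3·(j+1) + 2 = j^2 + 5j + 6.
By induction, c_m = m^2 + 3m + 2 for all m ≥ 1.

c_m = m^2 + 3m + 2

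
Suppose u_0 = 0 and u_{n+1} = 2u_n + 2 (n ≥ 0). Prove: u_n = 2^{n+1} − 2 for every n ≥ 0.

Base case: u_0 = 0, and 2^{0+1} − 2 = 2 − 2 = 0.
Assume u_m = 2^{m+1} − 2 for some m ≥ 0.
Then u_{m+1} = 2u_m + 2 = 2·(2^{m+1} − 2) + 2 = 2^{m+2} − 4 + 2 = 2^{m+2} − 2.
By induction, u_n = 2^{n+1} − 2 for all n ≥ 0.

u_n = 2^{n+1} − 2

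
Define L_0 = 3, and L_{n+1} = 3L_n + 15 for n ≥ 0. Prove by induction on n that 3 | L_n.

Base case: L_0 = 3 = 3·1, so 3 | L_0.
Assume 3 | L_m, so L_m = 3t for some integer t.
Then L_{m+1} = 3L_m + 15 = 3·(3t) + 15 = 3(3t + 5), so 3 | L_{m+1}.
So the property holds for m+1, and by induction 3 | L_n for all n ≥ 0.

3 | L_n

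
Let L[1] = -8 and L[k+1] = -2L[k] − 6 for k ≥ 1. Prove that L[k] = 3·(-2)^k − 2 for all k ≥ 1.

Base case: L[1] = -8, and 3·(-2)^1 − 2 = -6 − 2 = -8.
Assume L[r] = 3·(-2)^r − 2 for some r ≥ 1.
Then L[r+1] = -2L[r] − 6 = -2·(3·(-2)^r − 2) − 6 = -6·(-2)^r + 4 − 6 = 3·(-2)^{r+1} − 2.
By induction, L[k] = 3·(-2)^k − 2 for all k ≥ 1.

L[k] = 3·(-2)^k − 2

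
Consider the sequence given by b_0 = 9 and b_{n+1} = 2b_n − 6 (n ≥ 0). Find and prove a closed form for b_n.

Claim: b_n = 3·2^n + 6.

Base case: b_0 = 9, and 3·2^0 + 6 = 3 + 6 = 9.
Assume b_r = 3·2^r + 6 for some r ≥ 0.
Then b_{r+1} = 2b_r − 6 = 2·(3·2^r + 6) − 6 = 6·2^r + 12 − 6 = 3·2^{r+1} + 6.
Hence b_n = 3·2^n + 6 for every n ≥ 0, by induction.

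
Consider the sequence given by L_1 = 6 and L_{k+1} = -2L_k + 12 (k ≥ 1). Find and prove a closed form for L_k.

Claim: L_k = -(-2)^k + 4.

Base case: L_1 = 6, and -(-2)^1 + 4 = 2 + 4 = 6.
Assume L_m = -(-2)^m + 4 for some m ≥ 1.
Then L_{m+1} = -2L_m + 12 = -2·(-(-2)^m + 4) + 12 = 2·(-2)^m − 8 + 12 = -(-2)^{m+1} + 4.
So the formula holds for m+1, and by induction L_k = -(-2)^k + 4 for all k ≥ 1.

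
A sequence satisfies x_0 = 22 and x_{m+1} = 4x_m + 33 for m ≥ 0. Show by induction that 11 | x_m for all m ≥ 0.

Base case: x_0 = 22 = 11·2, so 11 | x_0.
Assume 11 | x_r, so x_r = 11t for some integer t.
Then x_{r+1} = 4x_r + 33 = 4·(11t) + 33 = 11(4t + 3), so 11 | x_{r+1}.
Hence 11 | x_m for every m ≥ 0, by induction.

11 | x_m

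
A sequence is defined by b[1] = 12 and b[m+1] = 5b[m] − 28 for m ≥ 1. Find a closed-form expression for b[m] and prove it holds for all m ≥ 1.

Claim: b[m] = 5^m + 7.

Base case: b[1] = 12, and 5^1 + 7 = 5 + 7 = 12.
Assume b[j] = 5^j + 7 for some j ≥ 1.
Then b[j+1] = 5b[j] − 28 = 5·(5^j + 7) − 28 = 5^{j+1} + 35 − 28 = 5^{j+1} + 7.
Hence b[m] = 5^m + 7 for every m ≥ 1, by induction.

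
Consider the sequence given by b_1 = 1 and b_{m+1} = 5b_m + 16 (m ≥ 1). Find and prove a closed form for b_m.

Claim: b_m = 5^m − 4.

Base case: b_1 = 1, and 5^1 − 4 = 5 − 4 = 1.
Assume b_k = 5^k − 4 for some k ≥ 1.
Then b_{k+1} = 5b_k + 16 = 5·(5^k − 4) + 16 = 5^{k+1} − 20 + 16 = 5^{k+1} − 4.
By induction, b_m = 5^m − 4 for all m ≥ 1.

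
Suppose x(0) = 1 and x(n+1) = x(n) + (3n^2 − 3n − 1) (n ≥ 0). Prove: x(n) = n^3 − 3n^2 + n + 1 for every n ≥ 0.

Base case: x(0) = 1, and 0^3 − 3·0^2 + 0 + 1 = 1.
Assume x(m) = m^3 − 3m^2 + m + 1.
Then x(m+1) = x(m) + (3m^2 − 3m − 1) = (m^3 − 3m^2 + m + 1) + (3m^2 − 3m − 1) = m^3 − 2m,
and (m+1)^3 − 3·(m+1)^2 + (m+1) + 1 = m^3 − 2m.
Hence x(n) = n^3 − 3n^2 + n + 1 for every n ≥ 0, by induction.

x(n) = n^3 − 3n^2 + n + 1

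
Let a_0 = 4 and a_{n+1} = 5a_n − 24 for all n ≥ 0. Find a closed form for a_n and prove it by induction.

Claim: a_n = -2·5^n + 6.

Base case: a_0 = 4, and -2·5^0 + 6 = -2 + 6 = 4.
Assume a_r = -2·5^r + 6 for some r ≥ 0.
Then a_{r+1} = 5a_r − 24 = 5·(-2·5^r + 6) − 24 = -10·5^r + 30 − 24 = -2·5^{r+1} + 6.
Hence a_n = -2·5^n + 6 for every n ≥ 0, by induction.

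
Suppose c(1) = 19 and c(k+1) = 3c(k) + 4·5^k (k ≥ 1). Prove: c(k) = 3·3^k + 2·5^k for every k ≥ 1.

Base case: c(1) = 19, and 3·3^1 + 2·5^1 = 9 + 10 = 19.
Assume c(j) = 3·3^j + 2·5^j for some j ≥ 1.
Then c(j+1) = 3c(j) + 4·5^j = 3·(3·3^j + 2·5^j) + 4·5^j = 3·3^{j+1} + 6·5^j + 4·5^j = 3·3^{j+1} + 10·5^j = 3·3^{j+1} + 2·5^{j+1}.
This completes the inductive step, so c(k) = 3·3^k + 2·5^k for all k ≥ 1.

c(k) = 3·3^k + 2·5^k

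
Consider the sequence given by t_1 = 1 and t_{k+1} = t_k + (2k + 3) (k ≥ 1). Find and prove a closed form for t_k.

Claim: t_k = k^2 + 2k − 2.

Base case: t_1 = 1, and 1^2 + 2·1 − 2 = 1.
Assume t_r = r^2 + 2r − 2.
Then t_{r+1} = t_r + (2r + 3) = (r^2 + 2r − 2) + (2r + 3) = r^2 + 4r + 1,
and (r+1)^2 + 2·(r+1) − 2 = r^2 + 4r + 1.
This completes the inductive step, so t_k = k^2 + 2k − 2 for all k ≥ 1.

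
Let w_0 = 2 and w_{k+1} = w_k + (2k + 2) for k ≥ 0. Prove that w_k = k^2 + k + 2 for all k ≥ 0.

Base case: w_0 = 2, and 0^2 + 0 + 2 = 2.
Assume w_j = j^2 + j + 2.
Then w_{j+1} = w_j + (2j + 2) = (j^2 + j + 2) + (2j + 2) = j^2 + 3j + 4,
and (j+1)^2 + (j+1) + 2 = j^2 + 3j + 4.
Hence w_k = k^2 + k + 2 for every k ≥ 0, by induction.

w_k = k^2 + k + 2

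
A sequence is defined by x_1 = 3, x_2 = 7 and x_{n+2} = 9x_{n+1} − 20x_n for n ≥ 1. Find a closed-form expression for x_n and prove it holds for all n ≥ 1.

Claim: x_n = 2·4^n − 5^n.

Base cases: x_1 = 3 and 2·4^1 − 5^1 = 3; x_2 = 7 and 2·4^2 − 5^2 = 7.
Assume x_j = 2·4^j − 5^j for all 1 ≤ j ≤ m, where m ≥ 2.
Then x_{m+1} = 9x_m − 20x_{m−1} = 9·(2·4^m − 5^m) − 20·(2·4^{m−1} − 5^{m−1}) = 2·(9·4 − 20)4^{m−1} − (9·5 − 20)5^{m−1} = 32·4^{m−1} − 25·5^{m−1} = 2·4^{m+1} − 5^{m+1}.
By strong induction, x_n = 2·4^n − 5^n for all n ≥ 1.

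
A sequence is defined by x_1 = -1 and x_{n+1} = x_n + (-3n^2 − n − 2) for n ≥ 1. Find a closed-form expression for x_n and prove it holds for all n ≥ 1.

Claim: x_n = -n^3 + n^2 − 2n + 1.

Base case: x_1 = -1, and -1^3 + 1^2 − 2·1 + 1 = -1.
Assume x_j = -j^3 + j^2 − 2j + 1.
Then x_{j+1} = x_j + (-3j^2 − j − 2) = (-j^3 + j^2 − 2j + 1) + (-3j^2 − j − 2) = -j^3 − 2j^2 − 3j − 1,
and -(j+1)^3 + (j+1)^2 − 2·(j+1) + 1 = -j^3 − 2j^2 − 3j − 1.
By induction, x_n = -n^3 + n^2 − 2n + 1 for all n ≥ 1.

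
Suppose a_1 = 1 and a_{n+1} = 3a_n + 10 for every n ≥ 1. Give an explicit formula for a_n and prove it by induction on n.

Claim: a_n = 2·3^n − 5.

Base case: a_1 = 1, and 2·3^1 − 5 = 6 − 5 = 1.
Assume a_r = 2·3^r − 5 for some r ≥ 1.
Then a_{r+1} = 3a_r + 10 = 3·(2·3^r − 5) + 10 = 6·3^r − 15 + 10 = 2·3^{r+1} − 5.
By induction, a_n = 2·3^n − 5 for all n ≥ 1.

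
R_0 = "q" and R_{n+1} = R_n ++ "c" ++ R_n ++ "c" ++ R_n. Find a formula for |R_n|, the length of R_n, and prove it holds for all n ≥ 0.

Claim: |R_n| = 2·3^n − 1.

Base case: |R_0| = 1, and 2·3^0 − 1 = 1.
Assume |R_j| = 2·3^j − 1.
Then |R_{j+1}| = 3|R_j| + 2 = 3(2·3^j − 1) + 2 = 2·3^{j+1} − 3 + 2 = 2·3^{j+1} − 1.
This completes the inductive step, so |R_n| = 2·3^n − 1 for all n ≥ 0.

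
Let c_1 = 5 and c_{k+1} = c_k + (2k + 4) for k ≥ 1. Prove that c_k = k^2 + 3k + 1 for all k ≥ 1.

Base case: c_1 = 5, and 1^2 + 3·1 + 1 = 5.
Assume c_j = j^2 + 3j + 1.
Then c_{j+1} = c_j + (2j + 4) = (j^2 + 3j + 1) + (2j + 4) = j^2 + 5j + 5,
and (j+1)^2 + 3·(j+1) + 1 = j^2 + 5j + 5.
This completes the inductive step, so c_k = k^2 + 3k + 1 for all k ≥ 1.

c_k = k^2 + 3k + 1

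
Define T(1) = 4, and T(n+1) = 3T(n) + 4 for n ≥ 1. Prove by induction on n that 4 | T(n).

Base case: T(1) = 4 = 4·1, so 4 | T(1).
Assume 4 | T(m), so T(m) = 4t for some integer t.
Then T(m+1) = 3T(m) + 4 = 3·(4t) + 4 = 4(3t + 1), so 4 | T(m+1).
So the property holds for m+1, and by induction 4 | T(n) for all n ≥ 1.

4 | T(n)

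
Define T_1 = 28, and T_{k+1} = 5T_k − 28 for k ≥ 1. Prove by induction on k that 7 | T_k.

Base case: T_1 = 28 = 7·4, so 7 | T_1.
Assume 7 | T_j, so T_j = 7t for some integer t.
Then T_{j+1} = 5T_j − 28 = 5·(7t) − 28 = 7(5t − 4), so 7 | T_{j+1}.
So the property holds for j+1, and by induction 7 | T_k for all k ≥ 1.

7 | T_k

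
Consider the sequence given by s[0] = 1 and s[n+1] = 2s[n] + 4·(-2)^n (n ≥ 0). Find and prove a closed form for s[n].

Claim: s[n] = 2·2^n − (-2)^n.

Base case: s[0] = 1, and 2·2^0 − (-2)^0 = 2 − 1 = 1.
Assume s[k] = 2·2^k − (-2)^k for some k ≥ 0.
Then s[k+1] = 2s[k] + 4·(-2)^k = 2·(2·2^k − (-2)^k) + 4·(-2)^k = 2·2^{k+1} − 2·(-2)^k + 4·(-2)^k = 2·2^{k+1} + 2·(-2)^k = 2·2^{k+1} − (-2)^{k+1}.
This completes the inductive step, so s[n] = 2·2^n − (-2)^n for all n ≥ 0.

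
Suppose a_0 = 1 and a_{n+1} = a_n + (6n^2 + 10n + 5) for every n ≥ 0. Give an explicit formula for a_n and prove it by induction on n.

Claim: a_n = 2n^3 + 2n^2 + n + 1.

Base case: a_0 = 1, and 2·0^3 + 2·0^2 + 0 + 1 = 1.
Assume a_m = 2m^3 + 2m^2 + m + 1.
Then a_{m+1} = a_m + (6m^2 + 10m + 5) = (2m^3 + 2m^2 + m + 1) + (6m^2 + 10m + 5) = 2m^3 + 8m^2 + 11m + 6,
and 2·(m+1)^3 + 2·(m+1)^2 + (m+1) + 1 = 2m^3 + 8m^2 + 11m + 6.
By induction, a_n = 2n^3 + 2n^2 + n + 1 for all n ≥ 0.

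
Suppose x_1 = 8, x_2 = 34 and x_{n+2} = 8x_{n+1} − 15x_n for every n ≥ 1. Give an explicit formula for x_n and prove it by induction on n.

Claim: x_n = 3^n + 5^n.

Base cases: x_1 = 8 and 3^1 + 5^1 = 8; x_2 = 34 and 3^2 + 5^2 = 34.
Assume x_i = 3^i + 5^i for all 1 ≤ i ≤ j, where j ≥ 2.
Then x_{j+1} = 8x_j − 15x_{j−1} = 8·(3^j + 5^j) − 15·(3^{j−1} + 5^{j−1}) = (8·3 − 15)3^{j−1} + (8·5 − 15)5^{j−1} = 9·3^{j−1} + 25·5^{j−1} = 3^{j+1} + 5^{j+1}.
This completes the inductive step, so x_n = 3^n + 5^n for all n ≥ 1.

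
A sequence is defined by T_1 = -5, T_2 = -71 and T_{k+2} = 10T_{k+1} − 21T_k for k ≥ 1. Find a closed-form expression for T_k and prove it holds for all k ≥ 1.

Claim: T_k = 3·3^k − 2·7^k.

Base cases: T_1 = -5 and 3·3^1 − 2·7^1 = -5; T_2 = -71 and 3·3^2 − 2·7^2 = -71.
Assume T_i = 3·3^i − 2·7^i for all 1 ≤ i ≤ j, where j ≥ 2.
Then T_{j+1} = 10T_j − 21T_{j−1} = 10·(3·3^j − 2·7^j) − 21·(3·3^{j−1} − 2·7^{j−1}) = 3·(10·3 − 21)3^{j−1} − 2·(10·7 − 21)7^{j−1} = 27·3^{j−1} − 98·7^{j−1} = 3·3^{j+1} − 2·7^{j+1}.
So the formula holds for j+1, and by strong induction T_k = 3·3^k − 2·7^k for all k ≥ 1.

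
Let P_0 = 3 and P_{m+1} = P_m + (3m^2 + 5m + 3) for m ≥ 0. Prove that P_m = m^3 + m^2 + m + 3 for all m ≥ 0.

Base case: P_0 = 3, and 0^3 + 0^2 + 0 + 3 = 3.
Assume P_r = r^3 + r^2 + r + 3.
Then P_{r+1} = P_r + (3r^2 + 5r + 3) = (r^3 + r^2 + r + 3) + (3r^2 + 5r + 3) = r^3 + 4r^2 + 6r + 6,
and (r+1)^3 + (r+1)^2 + (r+1) + 3 = r^3 + 4r^2 + 6r + 6.
By induction, P_m = m^3 + m^2 + m + 3 for all m ≥ 0.

P_m = m^3 + m^2 + m + 3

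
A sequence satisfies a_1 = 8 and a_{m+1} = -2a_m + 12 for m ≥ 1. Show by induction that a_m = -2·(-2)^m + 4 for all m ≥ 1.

Base case: a_1 = 8, and -2·(-2)^1 + 4 = 4 + 4 = 8.
Assume a_j = -2·(-2)^j + 4 for some j ≥ 1.
Then a_{j+1} = -2a_j + 12 = -2·(-2·(-2)^j + 4) + 12 = 4·(-2)^j − 8 + 12 = -2·(-2)^{j+1} + 4.
Hence a_m = -2·(-2)^m + 4 for every m ≥ 1, by induction.

a_m = -2·(-2)^m + 4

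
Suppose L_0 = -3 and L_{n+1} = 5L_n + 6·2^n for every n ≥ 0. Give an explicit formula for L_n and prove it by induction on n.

Claim: L_n = -5^n − 2·2^n.

Base case: L_0 = -3, and -5^0 − 2·2^0 = -1 − 2 = -3.
Assume L_k = -5^k − 2·2^k for some k ≥ 0.
Then L_{k+1} = 5L_k + 6·2^k = 5·(-5^k − 2·2^k) + 6·2^k = -5^{k+1} − 10·2^k + 6·2^k = -5^{k+1} − 4·2^k = -5^{k+1} − 2·2^{k+1}.
This completes the inductive step, so L_n = -5^n − 2·2^n for all n ≥ 0.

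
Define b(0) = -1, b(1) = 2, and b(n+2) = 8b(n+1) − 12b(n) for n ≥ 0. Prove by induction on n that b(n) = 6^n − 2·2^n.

Base cases: b(0) = -1 and 6^0 − 2·2^0 = -1; b(1) = 2 and 6^1 − 2·2^1 = 2.
Assume b(i) = 6^i − 2·2^i for all 0 ≤ i ≤ j, where j ≥ 1.
Then b(j+1) = 8b(j) − 12b(j−1) = 8·(6^j − 2·2^j) − 12·(6^{j−1} − 2·2^{j−1}) = (8·6 − 12)6^{j−1} − 2·(8·2 − 12)2^{j−1} = 36·6^{j−1} − 8·2^{j−1} = 6^{j+1} − 2·2^{j+1}.
This completes the inductive step, so b(n) = 6^n − 2·2^n for all n ≥ 0.

b(n) = 6^n − 2·2^n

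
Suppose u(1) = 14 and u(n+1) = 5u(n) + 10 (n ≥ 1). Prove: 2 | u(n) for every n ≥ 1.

Base case: u(1) = 14 = 2·7, so 2 | u(1).
Assume 2 | u(r), so u(r) = 2t for some integer t.
Then u(r+1) = 5u(r) + 10 = 5·(2t) + 10 = 2(5t + 5), so 2 | u(r+1).
Hence 2 | u(n) for every n ≥ 1, by induction.

2 | u(n)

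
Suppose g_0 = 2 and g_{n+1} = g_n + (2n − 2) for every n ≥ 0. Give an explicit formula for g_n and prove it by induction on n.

Claim: g_n = n^2 − 3n + 2.

Base case: g_0 = 2, and 0^2 − 3·0 + 2 = 2.
Assume g_k = k^2 − 3k + 2.
Then g_{k+1} = g_k + (2k − 2) = (k^2 − 3k + 2) + (2k − 2) = k^2 − k,
and (k+1)^2 − 3·(k+1) + 2 = k^2 − k.
By induction, g_n = n^2 − 3n + 2 for all n ≥ 0.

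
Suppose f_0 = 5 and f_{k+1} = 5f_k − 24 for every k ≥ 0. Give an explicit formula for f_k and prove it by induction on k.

Claim: f_k = -5^k + 6.

Base case: f_0 = 5, and -5^0 + 6 = -1 + 6 = 5.
Assume f_j = -5^j + 6 for some j ≥ 0.
Then f_{j+1} = 5f_j − 24 = 5·(-5^j + 6) − 24 = -5^{j+1} + 30 − 24 = -5^{j+1} + 6.
This completes the inductive step, so f_k = -5^k + 6 for all k ≥ 0.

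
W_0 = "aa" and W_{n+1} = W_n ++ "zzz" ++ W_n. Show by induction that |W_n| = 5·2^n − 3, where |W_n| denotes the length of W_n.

Base case: |W_0| = 2, and 5·2^0 − 3 = 2.
Assume |W_k| = 5·2^k − 3.
Then |W_{k+1}| = |W_k| + 3 + |W_k| = 2|W_k| + 3 = 2(5·2^k − 3) + 3 = 5·2^{k+1} − 6 + 3 = 5·2^{k+1} − 3.
Hence |W_n| = 5·2^n − 3 for every n ≥ 0, by induction.

|W_n| = 5·2^n − 3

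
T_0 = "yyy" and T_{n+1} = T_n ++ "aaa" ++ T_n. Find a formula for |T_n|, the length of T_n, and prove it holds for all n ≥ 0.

Claim: |T_n| = 6·2^n − 3.

Base case: |T_0| = 3, and 6·2^0 − 3 = 3.
Assume |T_j| = 6·2^j − 3.
Then |T_{j+1}| = |T_j| + 3 + |T_j| = 2|T_j| + 3 = 2(6·2^j − 3) + 3 = 6·2^{j+1} − 6 + 3 = 6·2^{j+1} − 3.
This completes the inductive step, so |T_n| = 6·2^n − 3 for all n ≥ 0.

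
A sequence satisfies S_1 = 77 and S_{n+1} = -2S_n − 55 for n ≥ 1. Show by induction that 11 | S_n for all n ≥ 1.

Base case: S_1 = 77 = 11·7, so 11 | S_1.
Assume 11 | S_k, so S_k = 11t for some integer t.
Then S_{k+1} = -2S_k − 55 = -2·(11t) − 55 = 11(-2t − 5), so 11 | S_{k+1}.
Hence 11 | S_n for every n ≥ 1, by induction.

11 | S_n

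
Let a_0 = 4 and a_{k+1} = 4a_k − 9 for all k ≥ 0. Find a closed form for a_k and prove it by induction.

Claim: a_k = 4^k + 3.

Base case: a_0 = 4, and 4^0 + 3 = 1 + 3 = 4.
Assume a_j = 4^j + 3 for some j ≥ 0.
Then a_{j+1} = 4a_j − 9 = 4·(4^j + 3) − 9 = 4^{j+1} + 12 − 9 = 4^{j+1} + 3.
This completes the inductive step, so a_k = 4^k + 3 for all k ≥ 0.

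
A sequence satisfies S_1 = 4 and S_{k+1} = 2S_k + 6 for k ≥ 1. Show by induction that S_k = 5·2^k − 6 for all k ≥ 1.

Base case: S_1 = 4, and 5·2^1 − 6 = 10 − 6 = 4.
Assume S_r = 5·2^r − 6 for some r ≥ 1.
Then S_{r+1} = 2S_r + 6 = 2·(5·2^r − 6) + 6 = 10·2^r − 12 + 6 = 5·2^{r+1} − 6.
Hence S_k = 5·2^k − 6 for every k ≥ 1, by induction.

S_k = 5·2^k − 6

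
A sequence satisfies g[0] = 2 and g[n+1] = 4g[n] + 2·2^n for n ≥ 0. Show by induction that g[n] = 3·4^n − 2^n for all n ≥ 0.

Base case: g[0] = 2, and 3·4^0 − 2^0 = 3 − 1 = 2.
Assume g[k] = 3·4^k − 2^k for some k ≥ 0.
Then g[k+1] = 4g[k] + 2·2^k = 4·(3·4^k − 2^k) + 2·2^k = 3·4^{k+1} − 4·2^k + 2·2^k = 3·4^{k+1} − 2·2^k = 3·4^{k+1} − 2^{k+1}.
This completes the inductive step, so g[n] = 3·4^n − 2^n for all n ≥ 0.

g[n] = 3·4^n − 2^n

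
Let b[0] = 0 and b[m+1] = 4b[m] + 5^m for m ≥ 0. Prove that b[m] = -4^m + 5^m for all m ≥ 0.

Base case: b[0] = 0, and -4^0 + 5^0 = -1 + 1 = 0.
Assume b[k] = -4^k + 5^k for some k ≥ 0.
Then b[k+1] = 4b[k] + 5^k = 4·(-4^k + 5^k) + 5^k = -4^{k+1} + 4·5^k + 5^k = -4^{k+1} + 5·5^k = -4^{k+1} + 5^{k+1}.
Hence b[m] = -4^m + 5^m for every m ≥ 0, by induction.

b[m] = -4^m + 5^m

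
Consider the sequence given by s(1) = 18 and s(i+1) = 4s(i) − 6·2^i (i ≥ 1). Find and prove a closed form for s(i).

Claim: s(i) = 3·4^i + 3·2^i.

Base case: s(1) = 18, and 3·4^1 + 3·2^1 = 12 + 6 = 18.
Assume s(k) = 3·4^k + 3·2^k for some k ≥ 1.
Then s(k+1) = 4s(k) − 6·2^k = 4·(3·4^k + 3·2^k) − 6·2^k = 3·4^{k+1} + 12·2^k − 6·2^k = 3·4^{k+1} + 6·2^k = 3·4^{k+1} + 3·2^{k+1}.
By induction, s(i) = 3·4^i + 3·2^i for all i ≥ 1.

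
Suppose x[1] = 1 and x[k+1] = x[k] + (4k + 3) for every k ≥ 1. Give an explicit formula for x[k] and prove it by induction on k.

Claim: x[k] = 2k^2 + k − 2.

Base case: x[1] = 1, and 2·1^2 + 1 − 2 = 1.
Assume x[j] = 2j^2 + j − 2.
Then x[j+1] = x[j] + (4j + 3) = (2j^2 + j − 2) + (4j + 3) = 2j^2 + 5j + 1,
and 2·(j+1)^2 + (j+1) − 2 = 2j^2 + 5j + 1.
Hence x[k] = 2k^2 + k − 2 for every k ≥ 1, by induction.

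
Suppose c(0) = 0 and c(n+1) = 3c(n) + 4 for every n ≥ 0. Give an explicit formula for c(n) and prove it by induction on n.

Claim: c(n) = 2·3^n − 2.

Base case: c(0) = 0, and 2·3^0 − 2 = 2 − 2 = 0.
Assume c(j) = 2·3^j − 2 for some j ≥ 0.
Then c(j+1) = 3c(j) + 4 = 3·(2·3^j − 2) + 4 = 6·3^j − 6 + 4 = 2·3^{j+1} − 2.
This completes the inductive step, so c(n) = 2·3^n − 2 for all n ≥ 0.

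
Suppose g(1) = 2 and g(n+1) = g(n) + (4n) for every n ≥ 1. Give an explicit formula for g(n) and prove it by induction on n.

Claim: g(n) = 2n^2 − 2n + 2.

Base case: g(1) = 2, and 2·1^2 − 2·1 + 2 = 2.
Assume g(r) = 2r^2 − 2r + 2.
Then g(r+1) = g(r) + (4r) = (2r^2 − 2r + 2) + (4r) = 2r^2 + 2r + 2,
and 2·(r+1)^2 − 2·(r+1) + 2 = 2r^2 + 2r + 2.
Hence g(n) = 2n^2 − 2n + 2 for every n ≥ 1, by induction.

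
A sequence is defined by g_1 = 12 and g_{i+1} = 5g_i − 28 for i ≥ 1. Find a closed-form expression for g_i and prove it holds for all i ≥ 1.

Claim: g_i = 5^i + 7.

Base case: g_1 = 12, and 5^1 + 7 = 5 + 7 = 12.
Assume g_m = 5^m + 7 for some m ≥ 1.
Then g_{m+1} = 5g_m − 28 = 5·(5^m + 7) − 28 = 5^{m+1} + 35 − 28 = 5^{m+1} + 7.
Hence g_i = 5^i + 7 for every i ≥ 1, by induction.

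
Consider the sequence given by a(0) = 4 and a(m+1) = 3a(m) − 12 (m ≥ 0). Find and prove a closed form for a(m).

Claim: a(m) = -2·3^m + 6.

Base case: a(0) = 4, and -2·3^0 + 6 = -2 + 6 = 4.
Assume a(k) = -2·3^k + 6 for some k ≥ 0.
Then a(k+1) = 3a(k) − 12 = 3·(-2·3^k + 6) − 12 = -6·3^k + 18 − 12 = -2·3^{k+1} + 6.
Hence a(m) = -2·3^m + 6 for every m ≥ 0, by induction.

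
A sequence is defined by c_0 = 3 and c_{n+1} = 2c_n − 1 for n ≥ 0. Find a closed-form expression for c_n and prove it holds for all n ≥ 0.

Claim: c_n = 2^{n+1} + 1.

Base case: c_0 = 3, and 2^{0+1} + 1 = 2 + 1 = 3.
Assume c_j = 2^{j+1} + 1 for some j ≥ 0.
Then c_{j+1} = 2c_j − 1 = 2·(2^{j+1} + 1) − 1 = 2^{j+2} + 2 − 1 = 2^{j+2} + 1.
By induction, c_n = 2^{n+1} + 1 for all n ≥ 0.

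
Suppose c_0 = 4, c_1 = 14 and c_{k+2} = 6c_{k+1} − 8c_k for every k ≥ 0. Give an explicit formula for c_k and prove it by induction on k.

Claim: c_k = 3·4^k + 2^k.

Base cases: c_0 = 4 and 3·4^0 + 2^0 = 4; c_1 = 14 and 3·4^1 + 2^1 = 14.
Assume c_i = 3·4^i + 2^i for all 0 ≤ i ≤ j, where j ≥ 1.
Then c_{j+1} = 6c_j − 8c_{j−1} = 6·(3·4^j + 2^j) − 8·(3·4^{j−1} + 2^{j−1}) = 3·(6·4 − 8)4^{j−1} + (6·2 − 8)2^{j−1} = 48·4^{j−1} + 4·2^{j−1} = 3·4^{j+1} + 2^{j+1}.
By strong induction, c_k = 3·4^k + 2^k for all k ≥ 0.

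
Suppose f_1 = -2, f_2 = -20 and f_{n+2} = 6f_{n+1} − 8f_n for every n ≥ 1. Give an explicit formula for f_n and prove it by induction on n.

Claim: f_n = 3·2^n − 2·4^n.

Base cases: f_1 = -2 and 3·2^1 − 2·4^1 = -2; f_2 = -20 and 3·2^2 − 2·4^2 = -20.
Assume f_j = 3·2^j − 2·4^j for all 1 ≤ j ≤ k, where k ≥ 2.
Then f_{k+1} = 6f_k − 8f_{k−1} = 6·(3·2^k − 2·4^k) − 8·(3·2^{k−1} − 2·4^{k−1}) = 3·(6·2 − 8)2^{k−1} − 2·(6·4 − 8)4^{k−1} = 12·2^{k−1} − 32·4^{k−1} = 3·2^{k+1} − 2·4^{k+1}.
Hence f_n = 3·2^n − 2·4^n for every n ≥ 1, by strong induction.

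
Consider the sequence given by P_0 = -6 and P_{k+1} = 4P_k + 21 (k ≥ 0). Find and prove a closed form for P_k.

Claim: P_k = 4^k − 7.

Base case: P_0 = -6, and 4^0 − 7 = 1 − 7 = -6.
Assume P_r = 4^r − 7 for some r ≥ 0.
Then P_{r+1} = 4P_r + 21 = 4·(4^r − 7) + 21 = 4^{r+1} − 28 + 21 = 4^{r+1} − 7.
By induction, P_k = 4^k − 7 for all k ≥ 0.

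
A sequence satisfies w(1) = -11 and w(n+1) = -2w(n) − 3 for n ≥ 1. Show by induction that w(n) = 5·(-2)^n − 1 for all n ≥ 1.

Base case: w(1) = -11, and 5·(-2)^1 − 1 = -10 − 1 = -11.
Assume w(j) = 5·(-2)^j − 1 for some j ≥ 1.
Then w(j+1) = -2w(j) − 3 = -2·(5·(-2)^j − 1) − 3 = -10·(-2)^j + 2 − 3 = 5·(-2)^{j+1} − 1.
Hence w(n) = 5·(-2)^n − 1 for every n ≥ 1, by induction.

w(n) = 5·(-2)^n − 1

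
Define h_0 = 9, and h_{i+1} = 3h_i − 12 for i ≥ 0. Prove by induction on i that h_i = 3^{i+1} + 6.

Base case: h_0 = 9, and 3^{0+1} + 6 = 3 + 6 = 9.
Assume h_r = 3^{r+1} + 6 for some r ≥ 0.
Then h_{r+1} = 3h_r − 12 = 3·(3^{r+1} + 6) − 12 = 3^{r+2} + 18 − 12 = 3^{r+2} + 6.
This completes the inductive step, so h_i = 3^{i+1} + 6 for all i ≥ 0.

h_i = 3^{i+1} + 6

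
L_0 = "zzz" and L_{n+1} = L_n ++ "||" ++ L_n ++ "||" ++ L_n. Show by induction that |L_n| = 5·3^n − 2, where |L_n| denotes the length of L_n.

Base case: |L_0| = 3, and 5·3^0 − 2 = 3.
Assume |L_k| = 5·3^k − 2.
Then |L_{k+1}| = 3|L_k| + 4 = 3(5·3^k − 2) + 4 = 5·3^{k+1} − 6 + 4 = 5·3^{k+1} − 2.
This completes the inductive step, so |L_n| = 5·3^n − 2 for all n ≥ 0.

|L_n| = 5·3^n − 2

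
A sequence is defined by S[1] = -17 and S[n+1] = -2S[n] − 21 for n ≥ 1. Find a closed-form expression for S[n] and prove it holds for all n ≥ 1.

Claim: S[n] = 5·(-2)^n − 7.

Base case: S[1] = -17, and 5·(-2)^1 − 7 = -10 − 7 = -17.
Assume S[m] = 5·(-2)^m − 7 for some m ≥ 1.
Then S[m+1] = -2S[m] − 21 = -2·(5·(-2)^m − 7) − 21 = -10·(-2)^m + 14 − 21 = 5·(-2)^{m+1} − 7.
This completes the inductive step, so S[n] = 5·(-2)^n − 7 for all n ≥ 1.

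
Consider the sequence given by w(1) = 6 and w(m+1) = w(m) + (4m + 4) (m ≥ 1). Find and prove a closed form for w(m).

Claim: w(m) = 2m^2 + 2m + 2.

Base case: w(1) = 6, and 2·1^2 + 2·1 + 2 = 6.
Assume w(j) = 2j^2 + 2j + 2.
Then w(j+1) = w(j) + (4j + 4) = (2j^2 + 2j + 2) + (4j + 4) = 2j^2 + 6j + 6,
and 2·(j+1)^2 + 2·(j+1) + 2 = 2j^2 + 6j + 6.
This completes the inductive step, so w(m) = 2m^2 + 2m + 2 for all m ≥ 1.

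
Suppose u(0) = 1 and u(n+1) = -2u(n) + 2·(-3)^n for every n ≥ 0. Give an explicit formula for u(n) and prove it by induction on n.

Claim: u(n) = 3·(-2)^n − 2·(-3)^n.

Base case: u(0) = 1, and 3·(-2)^0 − 2·(-3)^0 = 3 − 2 = 1.
Assume u(m) = 3·(-2)^m − 2·(-3)^m for some m ≥ 0.
Then u(m+1) = -2u(m) + 2·(-3)^m = -2·(3·(-2)^m − 2·(-3)^m) + 2·(-3)^m = 3·(-2)^{m+1} + 4·(-3)^m + 2·(-3)^m = 3·(-2)^{m+1} + 6·(-3)^m = 3·(-2)^{m+1} − 2·(-3)^{m+1}.
This completes the inductive step, so u(n) = 3·(-2)^n − 2·(-3)^n for all n ≥ 0.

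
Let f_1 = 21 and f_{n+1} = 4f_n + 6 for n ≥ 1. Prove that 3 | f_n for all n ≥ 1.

Base case: f_1 = 21 = 3·7, so 3 | f_1.
Assume 3 | f_k, so f_k = 3t for some integer t.
Then f_{k+1} = 4f_k + 6 = 4·(3t) + 6 = 3(4t + 2), so 3 | f_{k+1}.
By induction, 3 | f_n for all n ≥ 1.

3 | f_n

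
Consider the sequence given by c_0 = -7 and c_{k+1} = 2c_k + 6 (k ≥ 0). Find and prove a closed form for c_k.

Claim: c_k = -2^k − 6.

Base case: c_0 = -7, and -2^0 − 6 = -1 − 6 = -7.
Assume c_m = -2^m − 6 for some m ≥ 0.
Then c_{m+1} = 2c_m + 6 = 2·(-2^m − 6) + 6 = -2^{m+1} − 12 + 6 = -2^{m+1} − 6.
Hence c_k = -2^k − 6 for every k ≥ 0, by induction.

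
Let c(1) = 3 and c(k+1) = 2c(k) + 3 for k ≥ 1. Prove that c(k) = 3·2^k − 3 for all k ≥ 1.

Base case: c(1) = 3, and 3·2^1 − 3 = 6 − 3 = 3.
Assume c(r) = 3·2^r − 3 for some r ≥ 1.
Then c(r+1) = 2c(r) + 3 = 2·(3·2^r − 3) + 3 = 6·2^r − 6 + 3 = 3·2^{r+1} − 3.
Hence c(k) = 3·2^k − 3 for every k ≥ 1, by induction.

c(k) = 3·2^k − 3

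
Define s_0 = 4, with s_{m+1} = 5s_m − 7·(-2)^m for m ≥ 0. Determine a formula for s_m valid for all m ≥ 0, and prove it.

Claim: s_m = 3·5^m + (-2)^m.

Base case: s_0 = 4, and 3·5^0 + (-2)^0 = 3 + 1 = 4.
Assume s_j = 3·5^j + (-2)^j for some j ≥ 0.
Then s_{j+1} = 5s_j − 7·(-2)^j = 5·(3·5^j + (-2)^j) − 7·(-2)^j = 3·5^{j+1} + 5·(-2)^j − 7·(-2)^j = 3·5^{j+1} − 2·(-2)^j = 3·5^{j+1} + (-2)^{j+1}.
This completes the inductive step, so s_m = 3·5^m + (-2)^m for all m ≥ 0.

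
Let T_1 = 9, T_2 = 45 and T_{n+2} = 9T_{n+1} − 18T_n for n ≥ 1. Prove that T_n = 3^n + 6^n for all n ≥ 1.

Base cases: T_1 = 9 and 3^1 + 6^1 = 9; T_2 = 45 and 3^2 + 6^2 = 45.
Assume T_j = 3^j + 6^j for all 1 ≤ j ≤ m, where m ≥ 2.
Then T_{m+1} = 9T_m − 18T_{m−1} = 9·(3^m + 6^m) − 18·(3^{m−1} + 6^{m−1}) = (9·3 − 18)3^{m−1} + (9·6 − 18)6^{m−1} = 9·3^{m−1} + 36·6^{m−1} = 3^{m+1} + 6^{m+1}.
So the formula holds for m+1, and by strong induction T_n = 3^n + 6^n for all n ≥ 1.

T_n = 3^n + 6^n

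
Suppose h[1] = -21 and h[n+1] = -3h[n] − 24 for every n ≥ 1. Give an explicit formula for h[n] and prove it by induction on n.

Claim: h[n] = 5·(-3)^n − 6.

Base case: h[1] = -21, and 5·(-3)^1 − 6 = -15 − 6 = -21.
Assume h[k] = 5·(-3)^k − 6 for some k ≥ 1.
Then h[k+1] = -3h[k] − 24 = -3·(5·(-3)^k − 6) − 24 = -15·(-3)^k + 18 − 24 = 5·(-3)^{k+1} − 6.
By induction, h[n] = 5·(-3)^n − 6 for all n ≥ 1.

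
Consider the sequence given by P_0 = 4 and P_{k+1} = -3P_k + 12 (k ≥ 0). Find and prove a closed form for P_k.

Claim: P_k = (-3)^k + 3.

Base case: P_0 = 4, and (-3)^0 + 3 = 1 + 3 = 4.
Assume P_j = (-3)^j + 3 for some j ≥ 0.
Then P_{j+1} = -3P_j + 12 = -3·((-3)^j + 3) + 12 = -3·(-3)^j − 9 + 12 = (-3)^{j+1} + 3.
Hence P_k = (-3)^k + 3 for every k ≥ 0, by induction.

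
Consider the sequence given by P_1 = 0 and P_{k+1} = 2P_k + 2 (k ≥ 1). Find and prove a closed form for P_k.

Claim: P_k = 2^k − 2.

Base case: P_1 = 0, and 2^1 − 2 = 2 − 2 = 0.
Assume P_r = 2^r − 2 for some r ≥ 1.
Then P_{r+1} = 2P_r + 2 = 2·(2^r − 2) + 2 = 2^{r+1} − 4 + 2 = 2^{r+1} − 2.
Hence P_k = 2^k − 2 for every k ≥ 1, by induction.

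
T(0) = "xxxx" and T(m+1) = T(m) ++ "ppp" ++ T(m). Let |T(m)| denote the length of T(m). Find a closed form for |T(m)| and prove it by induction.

Claim: |T(m)| = 7·2^m − 3.

Base case: |T(0)| = 4, and 7·2^0 − 3 = 4.
Assume |T(r)| = 7·2^r − 3.
Then |T(r+1)| = |T(r)| + 3 + |T(r)| = 2|T(r)| + 3 = 2(7·2^r − 3) + 3 = 7·2^{r+1} − 6 + 3 = 7·2^{r+1} − 3.
By induction, |T(m)| = 7·2^m − 3 for all m ≥ 0.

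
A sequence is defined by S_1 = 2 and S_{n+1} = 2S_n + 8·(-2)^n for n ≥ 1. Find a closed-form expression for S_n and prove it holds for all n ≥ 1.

Claim: S_n = -2^n − 2·(-2)^n.

Base case: S_1 = 2, and -2^1 − 2·(-2)^1 = -2 + 4 = 2.
Assume S_m = -2^m − 2·(-2)^m for some m ≥ 1.
Then S_{m+1} = 2S_m + 8·(-2)^m = 2·(-2^m − 2·(-2)^m) + 8·(-2)^m = -2^{m+1} − 4·(-2)^m + 8·(-2)^m = -2^{m+1} + 4·(-2)^m = -2^{m+1} − 2·(-2)^{m+1}.
By induction, S_n = -2^n − 2·(-2)^n for all n ≥ 1.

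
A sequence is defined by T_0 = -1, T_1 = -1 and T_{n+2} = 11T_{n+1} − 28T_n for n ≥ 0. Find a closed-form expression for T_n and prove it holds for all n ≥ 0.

Claim: T_n = 7^n − 2·4^n.

Base cases: T_0 = -1 and 7^0 − 2·4^0 = -1; T_1 = -1 and 7^1 − 2·4^1 = -1.
Assume T_j = 7^j − 2·4^j for all 0 ≤ j ≤ k, where k ≥ 1.
Then T_{k+1} = 11T_k − 28T_{k−1} = 11·(7^k − 2·4^k) − 28·(7^{k−1} − 2·4^{k−1}) = (11·7 − 28)7^{k−1} − 2·(11·4 − 28)4^{k−1} = 49·7^{k−1} − 32·4^{k−1} = 7^{k+1} − 2·4^{k+1}.
This completes the inductive step, so T_n = 7^n − 2·4^n for all n ≥ 0.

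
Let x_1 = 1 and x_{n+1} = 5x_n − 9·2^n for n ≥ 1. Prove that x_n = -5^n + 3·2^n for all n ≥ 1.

Base case: x_1 = 1, and -5^1 + 3·2^1 = -5 + 6 = 1.
Assume x_m = -5^m + 3·2^m for some m ≥ 1.
Then x_{m+1} = 5x_m − 9·2^m = 5·(-5^m + 3·2^m) − 9·2^m = -5^{m+1} + 15·2^m − 9·2^m = -5^{m+1} + 6·2^m = -5^{m+1} + 3·2^{m+1}.
Hence x_n = -5^n + 3·2^n for every n ≥ 1, by induction.

x_n = -5^n + 3·2^n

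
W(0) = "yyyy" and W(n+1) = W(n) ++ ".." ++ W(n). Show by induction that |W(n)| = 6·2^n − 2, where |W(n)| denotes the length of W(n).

Base case: |W(0)| = 4, and 6·2^0 − 2 = 4.
Assume |W(k)| = 6·2^k − 2.
Then |W(k+1)| = |W(k)| + 2 + |W(k)| = 2|W(k)| + 2 = 2(6·2^k − 2) + 2 = 6·2^{k+1} − 4 + 2 = 6·2^{k+1} − 2.
Hence |W(n)| = 6·2^n − 2 for every n ≥ 0, by induction.

|W(n)| = 6·2^n − 2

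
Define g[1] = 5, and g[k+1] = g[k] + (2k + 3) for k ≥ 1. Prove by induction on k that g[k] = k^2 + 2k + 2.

Base case: g[1] = 5, and 1^2 + 2·1 + 2 = 5.
Assume g[j] = j^2 + 2j + 2.
Then g[j+1] = g[j] + (2j + 3) = (j^2 + 2j + 2) + (2j + 3) = j^2 + 4j + 5,
and (j+1)^2 + 2·(j+1) + 2 = j^2 + 4j + 5.
Hence g[k] = k^2 + 2k + 2 for every k ≥ 1, by induction.

g[k] = k^2 + 2k + 2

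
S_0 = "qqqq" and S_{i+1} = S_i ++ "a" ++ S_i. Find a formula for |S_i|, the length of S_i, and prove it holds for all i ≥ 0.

Claim: |S_i| = 5·2^i − 1.

Base case: |S_0| = 4, and 5·2^0 − 1 = 4.
Assume |S_k| = 5·2^k − 1.
Then |S_{k+1}| = |S_k| + 1 + |S_k| = 2|S_k| + 1 = 2(5·2^k − 1) + 1 = 5·2^{k+1} − 2 + 1 = 5·2^{k+1} − 1.
By induction, |S_i| = 5·2^i − 1 for all i ≥ 0.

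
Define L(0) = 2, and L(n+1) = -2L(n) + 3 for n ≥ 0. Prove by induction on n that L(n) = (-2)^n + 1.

Base case: L(0) = 2, and (-2)^0 + 1 = 1 + 1 = 2.
Assume L(j) = (-2)^j + 1 for some j ≥ 0.
Then L(j+1) = -2L(j) + 3 = -2·((-2)^j + 1) + 3 = -2·(-2)^j − 2 + 3 = (-2)^{j+1} + 1.
This completes the inductive step, so L(n) = (-2)^n + 1 for all n ≥ 0.

L(n) = (-2)^n + 1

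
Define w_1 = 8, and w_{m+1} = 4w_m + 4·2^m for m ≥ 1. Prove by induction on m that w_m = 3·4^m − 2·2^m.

Base case: w_1 = 8, and 3·4^1 − 2·2^1 = 12 − 4 = 8.
Assume w_r = 3·4^r − 2·2^r for some r ≥ 1.
Then w_{r+1} = 4w_r + 4·2^r = 4·(3·4^r − 2·2^r) + 4·2^r = 3·4^{r+1} − 8·2^r + 4·2^r = 3·4^{r+1} − 4·2^r = 3·4^{r+1} − 2·2^{r+1}.
This completes the inductive step, so w_m = 3·4^m − 2·2^m for all m ≥ 1.

w_m = 3·4^m − 2·2^m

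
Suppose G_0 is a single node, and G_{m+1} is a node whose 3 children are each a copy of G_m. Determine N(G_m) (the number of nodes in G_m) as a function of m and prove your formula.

Claim: N(G_m) = (3^{m+1} − 1)/2.

Base case: N(G_0) = 1, and (3^{0+1} − 1)/2 = 1.
Assume N(G_k) = (3^{k+1} − 1)/2.
Then N(G_{k+1}) = 1 + 3N(G_k) = 1 + 3·(3^{k+1} − 1)/2 = 1 + (3^{k+2} − 3)/2 = (2 + 3^{k+2} − 3)/2 = (3^{k+2} − 1)/2.
So the formula holds for k+1, and by induction N(G_m) = (3^{m+1} − 1)/2 for all m ≥ 0.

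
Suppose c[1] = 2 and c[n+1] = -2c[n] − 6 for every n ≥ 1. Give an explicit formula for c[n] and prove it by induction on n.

Claim: c[n] = -2·(-2)^n − 2.

Base case: c[1] = 2, and -2·(-2)^1 − 2 = 4 − 2 = 2.
Assume c[m] = -2·(-2)^m − 2 for some m ≥ 1.
Then c[m+1] = -2c[m] − 6 = -2·(-2·(-2)^m − 2) − 6 = 4·(-2)^m + 4 − 6 = -2·(-2)^{m+1} − 2.
Hence c[n] = -2·(-2)^n − 2 for every n ≥ 1, by induction.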